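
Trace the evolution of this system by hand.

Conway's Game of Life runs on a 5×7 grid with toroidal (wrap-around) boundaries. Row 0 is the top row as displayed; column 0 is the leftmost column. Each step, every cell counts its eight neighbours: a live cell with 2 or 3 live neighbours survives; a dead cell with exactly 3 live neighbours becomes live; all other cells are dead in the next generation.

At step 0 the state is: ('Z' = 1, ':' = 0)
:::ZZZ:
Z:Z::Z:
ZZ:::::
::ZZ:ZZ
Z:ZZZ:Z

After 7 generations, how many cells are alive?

gen 0: :::ZZZ:
Z:Z::Z:
ZZ:::::
::ZZ:ZZ
Z:ZZZ:Z
gen 1: Z::::::
Z:ZZ:Z:
Z::ZZZ:
:::::Z:
ZZ:::::
gen 2: Z:Z::::
Z:ZZ:Z:
:ZZZ:Z:
ZZ:::Z:
ZZ::::Z
gen 3: ::ZZ:::
Z::::::
:::Z:Z:
::::ZZ:
::Z::::
gen 4: :ZZZ:::
::ZZZ::
:::::ZZ
:::ZZZ:
::Z:Z::
gen 5: :Z:::::
:Z::ZZ:
::Z:::Z
:::Z::Z
:Z:::Z:
gen 6: ZZZ:ZZ:
ZZZ::Z:
Z:ZZZ:Z
Z:Z::ZZ
Z:Z::::
gen 7: ::::ZZ:
:::::::
::::Z::
::Z:ZZ:
::Z:Z::

8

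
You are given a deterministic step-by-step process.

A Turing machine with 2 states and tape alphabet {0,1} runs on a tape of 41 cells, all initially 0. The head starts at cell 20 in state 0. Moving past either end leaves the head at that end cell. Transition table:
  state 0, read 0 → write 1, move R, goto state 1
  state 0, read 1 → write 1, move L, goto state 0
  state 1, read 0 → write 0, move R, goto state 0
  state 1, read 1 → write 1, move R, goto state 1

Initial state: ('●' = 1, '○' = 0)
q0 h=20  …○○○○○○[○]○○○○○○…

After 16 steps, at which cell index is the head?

t=0: q0 h=20  …○○○○○○[○]○○○○○○…
t=1: q1 h=21  …○○○○○●[○]○○○○○○…
t=2: q0 h=22  …○○○○●○[○]○○○○○○…
t=3: q1 h=23  …○○○●○●[○]○○○○○○…
t=4: q0 h=24  …○○●○●○[○]○○○○○○…
t=5: q1 h=25  …○●○●○●[○]○○○○○○…
t=6: q0 h=26  …●○●○●○[○]○○○○○○…
t=7: q1 h=27  …○●○●○●[○]○○○○○○…
t=8: q0 h=28  …●○●○●○[○]○○○○○○…
t=9: q1 h=29  …○●○●○●[○]○○○○○○…
t=10: q0 h=30  …●○●○●○[○]○○○○○○…
t=11: q1 h=31  …○●○●○●[○]○○○○○○…
t=12: q0 h=32  …●○●○●○[○]○○○○○○…
t=13: q1 h=33  …○●○●○●[○]○○○○○○…
t=14: q0 h=34  …●○●○●○[○]○○○○○○|
t=15: q1 h=35  …○●○●○●[○]○○○○○|
t=16: q0 h=36  …●○●○●○[○]○○○○|

36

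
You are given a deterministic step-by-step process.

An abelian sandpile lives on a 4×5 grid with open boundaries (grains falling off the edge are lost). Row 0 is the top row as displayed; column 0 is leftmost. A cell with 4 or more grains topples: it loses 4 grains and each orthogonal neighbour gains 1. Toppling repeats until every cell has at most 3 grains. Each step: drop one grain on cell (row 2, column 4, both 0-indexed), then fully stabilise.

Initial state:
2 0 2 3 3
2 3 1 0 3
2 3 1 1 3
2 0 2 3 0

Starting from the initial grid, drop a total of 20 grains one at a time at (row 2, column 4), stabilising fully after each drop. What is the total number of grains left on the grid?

38

k=0  2 0 2 3 3
2 3 1 0 3
2 3 1 1 3
2 0 2 3 0
k=1  2 0 3 0 1
2 3 1 2 1
2 3 1 2 1
2 0 2 3 1
k=2  2 0 3 0 1
2 3 1 2 1
2 3 1 2 2
2 0 2 3 1
k=3  2 0 3 0 1
2 3 1 2 1
2 3 1 2 3
2 0 2 3 1
k=4  2 0 3 0 1
2 3 1 2 2
2 3 1 3 0
2 0 2 3 2
k=5  2 0 3 0 1
2 3 1 2 2
2 3 1 3 1
2 0 2 3 2
k=6  2 0 3 0 1
2 3 1 2 2
2 3 1 3 2
2 0 2 3 2
k=7  2 0 3 0 1
2 3 1 2 2
2 3 1 3 3
2 0 2 3 2
k=8  2 0 3 0 1
2 3 1 3 3
2 3 2 1 2
2 0 3 1 0
k=9  2 0 3 0 1
2 3 1 3 3
2 3 2 1 3
2 0 3 1 0
k=10  2 0 3 1 2
2 3 2 0 1
2 3 2 3 1
2 0 3 1 1
k=11  2 0 3 1 2
2 3 2 0 1
2 3 2 3 2
2 0 3 1 1
k=12  2 0 3 1 2
2 3 2 0 1
2 3 2 3 3
2 0 3 1 1
k=13  2 0 3 1 2
2 3 2 1 2
2 3 3 0 1
2 0 3 2 2
k=14  2 0 3 1 2
2 3 2 1 2
2 3 3 0 2
2 0 3 2 2
k=15  2 0 3 1 2
2 3 2 1 2
2 3 3 0 3
2 0 3 2 2
k=16  2 0 3 1 2
2 3 2 1 3
2 3 3 1 0
2 0 3 2 3
k=17  2 0 3 1 2
2 3 2 1 3
2 3 3 1 1
2 0 3 2 3
k=18  2 0 3 1 2
2 3 2 1 3
2 3 3 1 2
2 0 3 2 3
k=19  2 0 3 1 2
2 3 2 1 3
2 3 3 1 3
2 0 3 2 3
k=20  2 0 3 1 3
2 3 2 2 0
2 3 3 2 2
2 0 3 3 0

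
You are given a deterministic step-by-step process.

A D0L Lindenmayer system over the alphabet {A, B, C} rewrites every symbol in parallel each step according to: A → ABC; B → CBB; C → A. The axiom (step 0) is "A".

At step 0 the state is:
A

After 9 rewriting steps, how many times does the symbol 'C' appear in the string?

985

step 0: A
step 1: ABC
step 2: ABCCBBA
step 3: ABCCBBAACBBCBBABC
step 4: ABCCBBAACBBCBBABCABCACBBCBBACBBCBBABCCBBA
step 5: ABCCBBAACBBCBBABCABCACBBCBBACBBCBBABCCBBAABCCBBAABCACBBCBBACBBCBBABCACBBCBBACBBCBBABCCBBAACBBCBBABC
step 6: ABCCBBAACBBCBBABCABCACBBCBBACBBCBBABCCBBAABCCBBAABCACBBCBB…ABCACBBCBBACBBCBBABCCBBAACBBCBBABCABCACBBCBBACBBCBBABCCBBA  (len 239)
step 7: ABCCBBAACBBCBBABCABCACBBCBBACBBCBBABCCBBAABCCBBAABCACBBCBB…ABCCBBAABCACBBCBBACBBCBBABCACBBCBBACBBCBBABCCBBAACBBCBBABC  (len 577)
step 8: ABCCBBAACBBCBBABCABCACBBCBBACBBCBBABCCBBAABCCBBAABCACBBCBB…ABCACBBCBBACBBCBBABCCBBAACBBCBBABCABCACBBCBBACBBCBBABCCBBA  (len 1393)
step 9: ABCCBBAACBBCBBABCABCACBBCBBACBBCBBABCCBBAABCCBBAABCACBBCBB…ABCCBBAABCACBBCBBACBBCBBABCACBBCBBACBBCBBABCCBBAACBBCBBABC  (len 3363)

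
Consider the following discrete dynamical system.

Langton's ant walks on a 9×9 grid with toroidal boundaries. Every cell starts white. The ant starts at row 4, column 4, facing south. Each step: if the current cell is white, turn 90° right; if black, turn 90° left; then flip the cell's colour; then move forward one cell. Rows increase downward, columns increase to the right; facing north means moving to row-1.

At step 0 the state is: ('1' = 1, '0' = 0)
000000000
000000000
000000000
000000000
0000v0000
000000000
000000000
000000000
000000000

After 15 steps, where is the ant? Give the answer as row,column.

gen 0: 000000000
000000000
000000000
000000000
0000v0000
000000000
000000000
000000000
000000000
gen 1: 000000000
000000000
000000000
000000000
000<10000
000000000
000000000
000000000
000000000
gen 2: 000000000
000000000
000000000
000^00000
000110000
000000000
000000000
000000000
000000000
gen 3: 000000000
000000000
000000000
0001>0000
000110000
000000000
000000000
000000000
000000000
gen 4: 000000000
000000000
000000000
000110000
0001v0000
000000000
000000000
000000000
000000000
gen 5: 000000000
000000000
000000000
000110000
00010>000
000000000
000000000
000000000
000000000
gen 6: 000000000
000000000
000000000
000110000
000101000
00000v000
000000000
000000000
000000000
gen 7: 000000000
000000000
000000000
000110000
000101000
0000<1000
000000000
000000000
000000000
gen 8: 000000000
000000000
000000000
000110000
0001^1000
000011000
000000000
000000000
000000000
gen 9: 000000000
000000000
000000000
000110000
00011>000
000011000
000000000
000000000
000000000
gen 10: 000000000
000000000
000000000
00011^000
000110000
000011000
000000000
000000000
000000000
gen 11: 000000000
000000000
000000000
000111>00
000110000
000011000
000000000
000000000
000000000
gen 12: 000000000
000000000
000000000
000111100
000110v00
000011000
000000000
000000000
000000000
gen 13: 000000000
000000000
000000000
000111100
00011<100
000011000
000000000
000000000
000000000
gen 14: 000000000
000000000
000000000
00011^100
000111100
000011000
000000000
000000000
000000000
gen 15: 000000000
000000000
000000000
0001<0100
000111100
000011000
000000000
000000000
000000000

3,4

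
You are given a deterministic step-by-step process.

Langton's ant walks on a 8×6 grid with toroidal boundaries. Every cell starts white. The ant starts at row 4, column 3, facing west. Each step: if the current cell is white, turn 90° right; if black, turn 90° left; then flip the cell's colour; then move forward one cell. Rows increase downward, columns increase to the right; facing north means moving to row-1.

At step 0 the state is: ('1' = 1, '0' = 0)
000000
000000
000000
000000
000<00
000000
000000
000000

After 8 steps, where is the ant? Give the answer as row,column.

step 0: 000000
000000
000000
000000
000<00
000000
000000
000000
step 1: 000000
000000
000000
000^00
000100
000000
000000
000000
step 2: 000000
000000
000000
0001>0
000100
000000
000000
000000
step 3: 000000
000000
000000
000110
0001v0
000000
000000
000000
step 4: 000000
000000
000000
000110
000<10
000000
000000
000000
step 5: 000000
000000
000000
000110
000010
000v00
000000
000000
step 6: 000000
000000
000000
000110
000010
00<100
000000
000000
step 7: 000000
000000
000000
000110
00^010
001100
000000
000000
step 8: 000000
000000
000000
000110
001>10
001100
000000
000000

4,3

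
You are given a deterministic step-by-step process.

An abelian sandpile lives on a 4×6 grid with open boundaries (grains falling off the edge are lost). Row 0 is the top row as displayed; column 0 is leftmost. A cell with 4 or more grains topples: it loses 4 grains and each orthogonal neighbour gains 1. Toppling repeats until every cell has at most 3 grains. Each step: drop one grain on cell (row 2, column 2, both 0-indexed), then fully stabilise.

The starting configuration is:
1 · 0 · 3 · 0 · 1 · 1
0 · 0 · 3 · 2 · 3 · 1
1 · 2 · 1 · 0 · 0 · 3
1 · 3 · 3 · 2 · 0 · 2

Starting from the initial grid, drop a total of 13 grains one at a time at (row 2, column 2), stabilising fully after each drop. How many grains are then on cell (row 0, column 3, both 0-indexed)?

2

k=0  1 · 0 · 3 · 0 · 1 · 1
0 · 0 · 3 · 2 · 3 · 1
1 · 2 · 1 · 0 · 0 · 3
1 · 3 · 3 · 2 · 0 · 2
k=1  1 · 0 · 3 · 0 · 1 · 1
0 · 0 · 3 · 2 · 3 · 1
1 · 2 · 2 · 0 · 0 · 3
1 · 3 · 3 · 2 · 0 · 2
k=2  1 · 0 · 3 · 0 · 1 · 1
0 · 0 · 3 · 2 · 3 · 1
1 · 2 · 3 · 0 · 0 · 3
1 · 3 · 3 · 2 · 0 · 2
k=3  1 · 1 · 0 · 1 · 1 · 1
0 · 2 · 1 · 3 · 3 · 1
2 · 0 · 3 · 1 · 0 · 3
2 · 1 · 1 · 3 · 0 · 2
k=4  1 · 1 · 0 · 1 · 1 · 1
0 · 2 · 2 · 3 · 3 · 1
2 · 1 · 0 · 2 · 0 · 3
2 · 1 · 2 · 3 · 0 · 2
k=5  1 · 1 · 0 · 1 · 1 · 1
0 · 2 · 2 · 3 · 3 · 1
2 · 1 · 1 · 2 · 0 · 3
2 · 1 · 2 · 3 · 0 · 2
k=6  1 · 1 · 0 · 1 · 1 · 1
0 · 2 · 2 · 3 · 3 · 1
2 · 1 · 2 · 2 · 0 · 3
2 · 1 · 2 · 3 · 0 · 2
k=7  1 · 1 · 0 · 1 · 1 · 1
0 · 2 · 2 · 3 · 3 · 1
2 · 1 · 3 · 2 · 0 · 3
2 · 1 · 2 · 3 · 0 · 2
k=8  1 · 1 · 0 · 1 · 1 · 1
0 · 2 · 3 · 3 · 3 · 1
2 · 2 · 0 · 3 · 0 · 3
2 · 1 · 3 · 3 · 0 · 2
k=9  1 · 1 · 0 · 1 · 1 · 1
0 · 2 · 3 · 3 · 3 · 1
2 · 2 · 1 · 3 · 0 · 3
2 · 1 · 3 · 3 · 0 · 2
k=10  1 · 1 · 0 · 1 · 1 · 1
0 · 2 · 3 · 3 · 3 · 1
2 · 2 · 2 · 3 · 0 · 3
2 · 1 · 3 · 3 · 0 · 2
k=11  1 · 1 · 0 · 1 · 1 · 1
0 · 2 · 3 · 3 · 3 · 1
2 · 2 · 3 · 3 · 0 · 3
2 · 1 · 3 · 3 · 0 · 2
k=12  1 · 1 · 1 · 2 · 2 · 1
0 · 3 · 1 · 2 · 0 · 2
2 · 3 · 3 · 2 · 2 · 3
2 · 2 · 1 · 1 · 1 · 2
k=13  1 · 2 · 1 · 2 · 2 · 1
1 · 0 · 3 · 2 · 0 · 2
3 · 1 · 1 · 3 · 2 · 3
2 · 3 · 2 · 1 · 1 · 2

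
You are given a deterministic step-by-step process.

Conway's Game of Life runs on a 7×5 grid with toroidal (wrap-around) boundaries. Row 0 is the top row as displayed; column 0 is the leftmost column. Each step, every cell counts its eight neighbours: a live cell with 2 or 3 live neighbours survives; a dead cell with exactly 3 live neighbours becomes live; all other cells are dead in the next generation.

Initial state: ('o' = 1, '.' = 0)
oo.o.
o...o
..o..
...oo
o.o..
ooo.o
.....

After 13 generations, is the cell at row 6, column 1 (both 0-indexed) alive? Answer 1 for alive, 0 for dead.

1

t=0: oo.o.
o...o
..o..
...oo
o.o..
ooo.o
.....
t=1: oo...
o.ooo
o....
.oooo
..o..
o.ooo
...o.
t=2: oo...
..oo.
.....
ooooo
.....
.oo.o
...o.
t=3: .o.oo
.oo..
o....
ooooo
.....
..oo.
...oo
t=4: .o..o
.oooo
.....
ooooo
o....
..ooo
o....
t=5: .o..o
.oooo
.....
ooooo
.....
oo.oo
ooo..
t=6: ....o
.oooo
.....
ooooo
.....
...oo
.....
t=7: o.o.o
o.ooo
.....
ooooo
.o...
.....
...oo
t=8: ..o..
o.o..
.....
ooooo
.o.oo
.....
o..oo
t=9: o.o..
.o...
.....
.o...
.o...
..o..
...oo
t=10: ooooo
.o...
.....
.....
.oo..
..oo.
.oooo
t=11: .....
.o.oo
.....
.....
.ooo.
o...o
.....
t=12: .....
.....
.....
..o..
ooooo
ooooo
.....
t=13: .....
.....
.....
o.o.o
.....
.....
ooooo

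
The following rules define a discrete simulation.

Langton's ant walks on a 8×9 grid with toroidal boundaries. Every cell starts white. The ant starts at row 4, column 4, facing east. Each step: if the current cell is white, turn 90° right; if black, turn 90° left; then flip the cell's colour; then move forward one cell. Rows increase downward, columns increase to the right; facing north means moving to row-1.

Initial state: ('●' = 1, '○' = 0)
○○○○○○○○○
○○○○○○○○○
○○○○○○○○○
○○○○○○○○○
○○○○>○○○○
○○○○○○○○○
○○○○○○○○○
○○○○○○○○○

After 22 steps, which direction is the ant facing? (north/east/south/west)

east

0) ○○○○○○○○○
○○○○○○○○○
○○○○○○○○○
○○○○○○○○○
○○○○>○○○○
○○○○○○○○○
○○○○○○○○○
○○○○○○○○○
1) ○○○○○○○○○
○○○○○○○○○
○○○○○○○○○
○○○○○○○○○
○○○○●○○○○
○○○○v○○○○
○○○○○○○○○
○○○○○○○○○
2) ○○○○○○○○○
○○○○○○○○○
○○○○○○○○○
○○○○○○○○○
○○○○●○○○○
○○○<●○○○○
○○○○○○○○○
○○○○○○○○○
3) ○○○○○○○○○
○○○○○○○○○
○○○○○○○○○
○○○○○○○○○
○○○^●○○○○
○○○●●○○○○
○○○○○○○○○
○○○○○○○○○
4) ○○○○○○○○○
○○○○○○○○○
○○○○○○○○○
○○○○○○○○○
○○○●>○○○○
○○○●●○○○○
○○○○○○○○○
○○○○○○○○○
5) ○○○○○○○○○
○○○○○○○○○
○○○○○○○○○
○○○○^○○○○
○○○●○○○○○
○○○●●○○○○
○○○○○○○○○
○○○○○○○○○
6) ○○○○○○○○○
○○○○○○○○○
○○○○○○○○○
○○○○●>○○○
○○○●○○○○○
○○○●●○○○○
○○○○○○○○○
○○○○○○○○○
7) ○○○○○○○○○
○○○○○○○○○
○○○○○○○○○
○○○○●●○○○
○○○●○v○○○
○○○●●○○○○
○○○○○○○○○
○○○○○○○○○
8) ○○○○○○○○○
○○○○○○○○○
○○○○○○○○○
○○○○●●○○○
○○○●<●○○○
○○○●●○○○○
○○○○○○○○○
○○○○○○○○○
9) ○○○○○○○○○
○○○○○○○○○
○○○○○○○○○
○○○○^●○○○
○○○●●●○○○
○○○●●○○○○
○○○○○○○○○
○○○○○○○○○
10) ○○○○○○○○○
○○○○○○○○○
○○○○○○○○○
○○○<○●○○○
○○○●●●○○○
○○○●●○○○○
○○○○○○○○○
○○○○○○○○○
11) ○○○○○○○○○
○○○○○○○○○
○○○^○○○○○
○○○●○●○○○
○○○●●●○○○
○○○●●○○○○
○○○○○○○○○
○○○○○○○○○
12) ○○○○○○○○○
○○○○○○○○○
○○○●>○○○○
○○○●○●○○○
○○○●●●○○○
○○○●●○○○○
○○○○○○○○○
○○○○○○○○○
13) ○○○○○○○○○
○○○○○○○○○
○○○●●○○○○
○○○●v●○○○
○○○●●●○○○
○○○●●○○○○
○○○○○○○○○
○○○○○○○○○
14) ○○○○○○○○○
○○○○○○○○○
○○○●●○○○○
○○○<●●○○○
○○○●●●○○○
○○○●●○○○○
○○○○○○○○○
○○○○○○○○○
15) ○○○○○○○○○
○○○○○○○○○
○○○●●○○○○
○○○○●●○○○
○○○v●●○○○
○○○●●○○○○
○○○○○○○○○
○○○○○○○○○
16) ○○○○○○○○○
○○○○○○○○○
○○○●●○○○○
○○○○●●○○○
○○○○>●○○○
○○○●●○○○○
○○○○○○○○○
○○○○○○○○○
17) ○○○○○○○○○
○○○○○○○○○
○○○●●○○○○
○○○○^●○○○
○○○○○●○○○
○○○●●○○○○
○○○○○○○○○
○○○○○○○○○
18) ○○○○○○○○○
○○○○○○○○○
○○○●●○○○○
○○○<○●○○○
○○○○○●○○○
○○○●●○○○○
○○○○○○○○○
○○○○○○○○○
19) ○○○○○○○○○
○○○○○○○○○
○○○^●○○○○
○○○●○●○○○
○○○○○●○○○
○○○●●○○○○
○○○○○○○○○
○○○○○○○○○
20) ○○○○○○○○○
○○○○○○○○○
○○<○●○○○○
○○○●○●○○○
○○○○○●○○○
○○○●●○○○○
○○○○○○○○○
○○○○○○○○○
21) ○○○○○○○○○
○○^○○○○○○
○○●○●○○○○
○○○●○●○○○
○○○○○●○○○
○○○●●○○○○
○○○○○○○○○
○○○○○○○○○
22) ○○○○○○○○○
○○●>○○○○○
○○●○●○○○○
○○○●○●○○○
○○○○○●○○○
○○○●●○○○○
○○○○○○○○○
○○○○○○○○○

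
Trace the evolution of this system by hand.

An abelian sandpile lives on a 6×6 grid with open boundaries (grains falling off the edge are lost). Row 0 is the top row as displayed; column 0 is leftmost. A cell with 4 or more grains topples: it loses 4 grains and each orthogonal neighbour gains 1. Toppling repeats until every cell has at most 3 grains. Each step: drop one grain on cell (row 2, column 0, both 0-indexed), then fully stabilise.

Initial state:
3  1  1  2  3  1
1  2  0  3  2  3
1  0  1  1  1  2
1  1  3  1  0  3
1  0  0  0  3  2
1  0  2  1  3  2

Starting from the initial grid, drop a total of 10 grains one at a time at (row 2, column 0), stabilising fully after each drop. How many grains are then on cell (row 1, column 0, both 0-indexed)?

step 0: 3  1  1  2  3  1
1  2  0  3  2  3
1  0  1  1  1  2
1  1  3  1  0  3
1  0  0  0  3  2
1  0  2  1  3  2
step 1: 3  1  1  2  3  1
1  2  0  3  2  3
2  0  1  1  1  2
1  1  3  1  0  3
1  0  0  0  3  2
1  0  2  1  3  2
step 2: 3  1  1  2  3  1
1  2  0  3  2  3
3  0  1  1  1  2
1  1  3  1  0  3
1  0  0  0  3  2
1  0  2  1  3  2
step 3: 3  1  1  2  3  1
2  2  0  3  2  3
0  1  1  1  1  2
2  1  3  1  0  3
1  0  0  0  3  2
1  0  2  1  3  2
step 4: 3  1  1  2  3  1
2  2  0  3  2  3
1  1  1  1  1  2
2  1  3  1  0  3
1  0  0  0  3  2
1  0  2  1  3  2
step 5: 3  1  1  2  3  1
2  2  0  3  2  3
2  1  1  1  1  2
2  1  3  1  0  3
1  0  0  0  3  2
1  0  2  1  3  2
step 6: 3  1  1  2  3  1
2  2  0  3  2  3
3  1  1  1  1  2
2  1  3  1  0  3
1  0  0  0  3  2
1  0  2  1  3  2
step 7: 3  1  1  2  3  1
3  2  0  3  2  3
0  2  1  1  1  2
3  1  3  1  0  3
1  0  0  0  3  2
1  0  2  1  3  2
step 8: 3  1  1  2  3  1
3  2  0  3  2  3
1  2  1  1  1  2
3  1  3  1  0  3
1  0  0  0  3  2
1  0  2  1  3  2
step 9: 3  1  1  2  3  1
3  2  0  3  2  3
2  2  1  1  1  2
3  1  3  1  0  3
1  0  0  0  3  2
1  0  2  1  3  2
step 10: 3  1  1  2  3  1
3  2  0  3  2  3
3  2  1  1  1  2
3  1  3  1  0  3
1  0  0  0  3  2
1  0  2  1  3  2

3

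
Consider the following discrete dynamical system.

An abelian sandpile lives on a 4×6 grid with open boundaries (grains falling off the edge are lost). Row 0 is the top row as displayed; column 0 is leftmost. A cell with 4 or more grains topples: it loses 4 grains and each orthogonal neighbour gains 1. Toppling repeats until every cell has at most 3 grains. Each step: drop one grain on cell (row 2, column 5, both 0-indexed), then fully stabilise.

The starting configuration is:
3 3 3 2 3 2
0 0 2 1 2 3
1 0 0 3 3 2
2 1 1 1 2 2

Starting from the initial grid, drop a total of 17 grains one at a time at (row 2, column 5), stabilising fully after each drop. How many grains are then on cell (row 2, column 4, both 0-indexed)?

1

gen 0: 3 3 3 2 3 2
0 0 2 1 2 3
1 0 0 3 3 2
2 1 1 1 2 2
gen 1: 3 3 3 2 3 2
0 0 2 1 2 3
1 0 0 3 3 3
2 1 1 1 2 2
gen 2: 3 3 3 3 1 0
0 0 2 3 1 2
1 0 1 0 2 2
2 1 1 2 3 3
gen 3: 3 3 3 3 1 0
0 0 2 3 1 2
1 0 1 0 2 3
2 1 1 2 3 3
gen 4: 3 3 3 3 1 0
0 0 2 3 2 3
1 0 1 1 0 2
2 1 1 3 1 1
gen 5: 3 3 3 3 1 0
0 0 2 3 2 3
1 0 1 1 0 3
2 1 1 3 1 1
gen 6: 3 3 3 3 1 1
0 0 2 3 3 0
1 0 1 1 1 1
2 1 1 3 1 2
gen 7: 3 3 3 3 1 1
0 0 2 3 3 0
1 0 1 1 1 2
2 1 1 3 1 2
gen 8: 3 3 3 3 1 1
0 0 2 3 3 0
1 0 1 1 1 3
2 1 1 3 1 2
gen 9: 3 3 3 3 1 1
0 0 2 3 3 1
1 0 1 1 2 0
2 1 1 3 1 3
gen 10: 3 3 3 3 1 1
0 0 2 3 3 1
1 0 1 1 2 1
2 1 1 3 1 3
gen 11: 3 3 3 3 1 1
0 0 2 3 3 1
1 0 1 1 2 2
2 1 1 3 1 3
gen 12: 3 3 3 3 1 1
0 0 2 3 3 1
1 0 1 1 2 3
2 1 1 3 1 3
gen 13: 3 3 3 3 1 1
0 0 2 3 3 2
1 0 1 1 3 1
2 1 1 3 2 0
gen 14: 3 3 3 3 1 1
0 0 2 3 3 2
1 0 1 1 3 2
2 1 1 3 2 0
gen 15: 3 3 3 3 1 1
0 0 2 3 3 2
1 0 1 1 3 3
2 1 1 3 2 0
gen 16: 0 1 2 1 3 2
1 2 0 2 2 0
1 0 2 3 1 2
2 1 1 3 3 1
gen 17: 0 1 2 1 3 2
1 2 0 2 2 0
1 0 2 3 1 3
2 1 1 3 3 1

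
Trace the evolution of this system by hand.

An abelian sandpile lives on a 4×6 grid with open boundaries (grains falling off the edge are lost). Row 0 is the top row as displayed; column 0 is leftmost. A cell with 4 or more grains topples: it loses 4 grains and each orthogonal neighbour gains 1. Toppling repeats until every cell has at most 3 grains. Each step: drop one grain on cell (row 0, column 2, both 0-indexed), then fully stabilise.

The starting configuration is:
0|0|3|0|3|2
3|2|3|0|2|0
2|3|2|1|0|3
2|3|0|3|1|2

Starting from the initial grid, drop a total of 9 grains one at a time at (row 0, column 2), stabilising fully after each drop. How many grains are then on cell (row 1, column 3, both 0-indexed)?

step 0: 0|0|3|0|3|2
3|2|3|0|2|0
2|3|2|1|0|3
2|3|0|3|1|2
step 1: 0|1|1|1|3|2
3|3|0|1|2|0
2|3|3|1|0|3
2|3|0|3|1|2
step 2: 0|1|2|1|3|2
3|3|0|1|2|0
2|3|3|1|0|3
2|3|0|3|1|2
step 3: 0|1|3|1|3|2
3|3|0|1|2|0
2|3|3|1|0|3
2|3|0|3|1|2
step 4: 0|2|0|2|3|2
3|3|1|1|2|0
2|3|3|1|0|3
2|3|0|3|1|2
step 5: 0|2|1|2|3|2
3|3|1|1|2|0
2|3|3|1|0|3
2|3|0|3|1|2
step 6: 0|2|2|2|3|2
3|3|1|1|2|0
2|3|3|1|0|3
2|3|0|3|1|2
step 7: 0|2|3|2|3|2
3|3|1|1|2|0
2|3|3|1|0|3
2|3|0|3|1|2
step 8: 0|3|0|3|3|2
3|3|2|1|2|0
2|3|3|1|0|3
2|3|0|3|1|2
step 9: 0|3|1|3|3|2
3|3|2|1|2|0
2|3|3|1|0|3
2|3|0|3|1|2

1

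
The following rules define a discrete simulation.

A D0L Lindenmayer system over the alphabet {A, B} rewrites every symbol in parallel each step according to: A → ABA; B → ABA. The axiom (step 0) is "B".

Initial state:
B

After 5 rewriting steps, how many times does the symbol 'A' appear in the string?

162

[0] B
[1] ABA
[2] ABAABAABA
[3] ABAABAABAABAABAABAABAABAABA
[4] ABAABAABAABAABAABAABAABAABAABAABAABAABAABAABAABAABAABAABAABAABAABAABAABAABAABAABA
[5] ABAABAABAABAABAABAABAABAABAABAABAABAABAABAABAABAABAABAABAA…AABAABAABAABAABAABAABAABAABAABAABAABAABAABAABAABAABAABAABA  (len 243)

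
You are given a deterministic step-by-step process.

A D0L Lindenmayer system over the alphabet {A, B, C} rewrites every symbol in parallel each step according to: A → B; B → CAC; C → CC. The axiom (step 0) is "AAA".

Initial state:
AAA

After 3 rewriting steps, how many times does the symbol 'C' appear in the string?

gen 0: AAA
gen 1: BBB
gen 2: CACCACCAC
gen 3: CCBCCCCBCCCCBCC

12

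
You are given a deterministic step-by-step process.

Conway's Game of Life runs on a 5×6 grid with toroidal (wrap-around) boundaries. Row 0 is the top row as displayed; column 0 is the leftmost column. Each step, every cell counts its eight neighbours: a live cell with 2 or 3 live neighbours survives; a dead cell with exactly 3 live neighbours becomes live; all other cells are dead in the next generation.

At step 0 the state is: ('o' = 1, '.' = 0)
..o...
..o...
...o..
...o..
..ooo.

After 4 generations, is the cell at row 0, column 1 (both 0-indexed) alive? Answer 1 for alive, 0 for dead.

1

t=0: ..o...
..o...
...o..
...o..
..ooo.
t=1: .oo...
..oo..
..oo..
......
..o.o.
t=2: .o....
......
..oo..
..o...
.ooo..
t=3: .o....
..o...
..oo..
......
.o.o..
t=4: .o....
.ooo..
..oo..
...o..
..o...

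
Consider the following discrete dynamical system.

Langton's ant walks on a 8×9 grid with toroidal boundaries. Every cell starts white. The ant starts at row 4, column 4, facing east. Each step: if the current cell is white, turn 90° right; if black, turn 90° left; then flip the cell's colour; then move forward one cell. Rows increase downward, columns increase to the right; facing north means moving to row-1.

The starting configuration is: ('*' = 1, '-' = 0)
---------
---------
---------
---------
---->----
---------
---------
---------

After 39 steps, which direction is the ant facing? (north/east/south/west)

step 0: ---------
---------
---------
---------
---->----
---------
---------
---------
step 1: ---------
---------
---------
---------
----*----
----v----
---------
---------
step 2: ---------
---------
---------
---------
----*----
---<*----
---------
---------
step 3: ---------
---------
---------
---------
---^*----
---**----
---------
---------
step 4: ---------
---------
---------
---------
---*>----
---**----
---------
---------
step 5: ---------
---------
---------
----^----
---*-----
---**----
---------
---------
step 6: ---------
---------
---------
----*>---
---*-----
---**----
---------
---------
step 7: ---------
---------
---------
----**---
---*-v---
---**----
---------
---------
step 8: ---------
---------
---------
----**---
---*<*---
---**----
---------
---------
step 9: ---------
---------
---------
----^*---
---***---
---**----
---------
---------
step 10: ---------
---------
---------
---<-*---
---***---
---**----
---------
---------
step 11: ---------
---------
---^-----
---*-*---
---***---
---**----
---------
---------
step 12: ---------
---------
---*>----
---*-*---
---***---
---**----
---------
---------
step 13: ---------
---------
---**----
---*v*---
---***---
---**----
---------
---------
step 14: ---------
---------
---**----
---<**---
---***---
---**----
---------
---------
step 15: ---------
---------
---**----
----**---
---v**---
---**----
---------
---------
step 16: ---------
---------
---**----
----**---
---->*---
---**----
---------
---------
step 17: ---------
---------
---**----
----^*---
-----*---
---**----
---------
---------
step 18: ---------
---------
---**----
---<-*---
-----*---
---**----
---------
---------
step 19: ---------
---------
---^*----
---*-*---
-----*---
---**----
---------
---------
step 20: ---------
---------
--<-*----
---*-*---
-----*---
---**----
---------
---------
step 21: ---------
--^------
--*-*----
---*-*---
-----*---
---**----
---------
---------
step 22: ---------
--*>-----
--*-*----
---*-*---
-----*---
---**----
---------
---------
step 23: ---------
--**-----
--*v*----
---*-*---
-----*---
---**----
---------
---------
step 24: ---------
--**-----
--<**----
---*-*---
-----*---
---**----
---------
---------
step 25: ---------
--**-----
---**----
--v*-*---
-----*---
---**----
---------
---------
step 26: ---------
--**-----
---**----
-<**-*---
-----*---
---**----
---------
---------
step 27: ---------
--**-----
-^-**----
-***-*---
-----*---
---**----
---------
---------
step 28: ---------
--**-----
-*>**----
-***-*---
-----*---
---**----
---------
---------
step 29: ---------
--**-----
-****----
-*v*-*---
-----*---
---**----
---------
---------
step 30: ---------
--**-----
-****----
-*->-*---
-----*---
---**----
---------
---------
step 31: ---------
--**-----
-**^*----
-*---*---
-----*---
---**----
---------
---------
step 32: ---------
--**-----
-*<-*----
-*---*---
-----*---
---**----
---------
---------
step 33: ---------
--**-----
-*--*----
-*v--*---
-----*---
---**----
---------
---------
step 34: ---------
--**-----
-*--*----
-<*--*---
-----*---
---**----
---------
---------
step 35: ---------
--**-----
-*--*----
--*--*---
-v---*---
---**----
---------
---------
step 36: ---------
--**-----
-*--*----
--*--*---
<*---*---
---**----
---------
---------
step 37: ---------
--**-----
-*--*----
^-*--*---
**---*---
---**----
---------
---------
step 38: ---------
--**-----
-*--*----
*>*--*---
**---*---
---**----
---------
---------
step 39: ---------
--**-----
-*--*----
***--*---
*v---*---
---**----
---------
---------

south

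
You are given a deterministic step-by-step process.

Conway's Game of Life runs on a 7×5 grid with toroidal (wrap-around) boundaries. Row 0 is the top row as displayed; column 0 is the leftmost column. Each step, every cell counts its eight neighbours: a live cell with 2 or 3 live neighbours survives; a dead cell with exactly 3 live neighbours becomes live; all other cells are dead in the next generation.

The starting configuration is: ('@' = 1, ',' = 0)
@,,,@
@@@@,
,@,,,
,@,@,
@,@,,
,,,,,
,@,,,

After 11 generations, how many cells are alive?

gen 0: @,,,@
@@@@,
,@,,,
,@,@,
@,@,,
,,,,,
,@,,,
gen 1: ,,,@@
,,@@,
,,,@@
@@,,,
,@@,,
,@,,,
@,,,,
gen 2: ,,@@@
,,@,,
@@,@@
@@,@@
,,@,,
@@@,,
@,,,@
gen 3: @@@,@
,,,,,
,,,,,
,,,,,
,,,,,
@,@@@
,,,,,
gen 4: @@,,,
@@,,,
,,,,,
,,,,,
,,,@@
,,,@@
,,,,,
gen 5: @@,,,
@@,,,
,,,,,
,,,,,
,,,@@
,,,@@
@,,,@
gen 6: ,,,,,
@@,,,
,,,,,
,,,,,
,,,@@
,,,,,
,@,@,
gen 7: @@@,,
,,,,,
,,,,,
,,,,,
,,,,,
,,@@@
,,,,,
gen 8: ,@,,,
,@,,,
,,,,,
,,,,,
,,,@,
,,,@,
@,,,@
gen 9: ,@,,,
,,,,,
,,,,,
,,,,,
,,,,,
,,,@,
@,,,@
gen 10: @,,,,
,,,,,
,,,,,
,,,,,
,,,,,
,,,,@
@,,,@
gen 11: @,,,@
,,,,,
,,,,,
,,,,,
,,,,,
@,,,@
@,,,@

6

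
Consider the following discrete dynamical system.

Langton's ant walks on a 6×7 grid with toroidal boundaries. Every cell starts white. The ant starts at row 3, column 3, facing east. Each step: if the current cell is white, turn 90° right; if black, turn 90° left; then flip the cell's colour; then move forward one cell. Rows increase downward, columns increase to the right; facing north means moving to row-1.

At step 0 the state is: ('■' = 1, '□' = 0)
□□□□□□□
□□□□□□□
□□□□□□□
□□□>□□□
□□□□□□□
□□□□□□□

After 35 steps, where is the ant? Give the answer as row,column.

3,0

gen 0: □□□□□□□
□□□□□□□
□□□□□□□
□□□>□□□
□□□□□□□
□□□□□□□
gen 1: □□□□□□□
□□□□□□□
□□□□□□□
□□□■□□□
□□□v□□□
□□□□□□□
gen 2: □□□□□□□
□□□□□□□
□□□□□□□
□□□■□□□
□□<■□□□
□□□□□□□
gen 3: □□□□□□□
□□□□□□□
□□□□□□□
□□^■□□□
□□■■□□□
□□□□□□□
gen 4: □□□□□□□
□□□□□□□
□□□□□□□
□□■>□□□
□□■■□□□
□□□□□□□
gen 5: □□□□□□□
□□□□□□□
□□□^□□□
□□■□□□□
□□■■□□□
□□□□□□□
gen 6: □□□□□□□
□□□□□□□
□□□■>□□
□□■□□□□
□□■■□□□
□□□□□□□
gen 7: □□□□□□□
□□□□□□□
□□□■■□□
□□■□v□□
□□■■□□□
□□□□□□□
gen 8: □□□□□□□
□□□□□□□
□□□■■□□
□□■<■□□
□□■■□□□
□□□□□□□
gen 9: □□□□□□□
□□□□□□□
□□□^■□□
□□■■■□□
□□■■□□□
□□□□□□□
gen 10: □□□□□□□
□□□□□□□
□□<□■□□
□□■■■□□
□□■■□□□
□□□□□□□
gen 11: □□□□□□□
□□^□□□□
□□■□■□□
□□■■■□□
□□■■□□□
□□□□□□□
gen 12: □□□□□□□
□□■>□□□
□□■□■□□
□□■■■□□
□□■■□□□
□□□□□□□
gen 13: □□□□□□□
□□■■□□□
□□■v■□□
□□■■■□□
□□■■□□□
□□□□□□□
gen 14: □□□□□□□
□□■■□□□
□□<■■□□
□□■■■□□
□□■■□□□
□□□□□□□
gen 15: □□□□□□□
□□■■□□□
□□□■■□□
□□v■■□□
□□■■□□□
□□□□□□□
gen 16: □□□□□□□
□□■■□□□
□□□■■□□
□□□>■□□
□□■■□□□
□□□□□□□
gen 17: □□□□□□□
□□■■□□□
□□□^■□□
□□□□■□□
□□■■□□□
□□□□□□□
gen 18: □□□□□□□
□□■■□□□
□□<□■□□
□□□□■□□
□□■■□□□
□□□□□□□
gen 19: □□□□□□□
□□^■□□□
□□■□■□□
□□□□■□□
□□■■□□□
□□□□□□□
gen 20: □□□□□□□
□<□■□□□
□□■□■□□
□□□□■□□
□□■■□□□
□□□□□□□
gen 21: □^□□□□□
□■□■□□□
□□■□■□□
□□□□■□□
□□■■□□□
□□□□□□□
gen 22: □■>□□□□
□■□■□□□
□□■□■□□
□□□□■□□
□□■■□□□
□□□□□□□
gen 23: □■■□□□□
□■v■□□□
□□■□■□□
□□□□■□□
□□■■□□□
□□□□□□□
gen 24: □■■□□□□
□<■■□□□
□□■□■□□
□□□□■□□
□□■■□□□
□□□□□□□
gen 25: □■■□□□□
□□■■□□□
□v■□■□□
□□□□■□□
□□■■□□□
□□□□□□□
gen 26: □■■□□□□
□□■■□□□
<■■□■□□
□□□□■□□
□□■■□□□
□□□□□□□
gen 27: □■■□□□□
^□■■□□□
■■■□■□□
□□□□■□□
□□■■□□□
□□□□□□□
gen 28: □■■□□□□
■>■■□□□
■■■□■□□
□□□□■□□
□□■■□□□
□□□□□□□
gen 29: □■■□□□□
■■■■□□□
■v■□■□□
□□□□■□□
□□■■□□□
□□□□□□□
gen 30: □■■□□□□
■■■■□□□
■□>□■□□
□□□□■□□
□□■■□□□
□□□□□□□
gen 31: □■■□□□□
■■^■□□□
■□□□■□□
□□□□■□□
□□■■□□□
□□□□□□□
gen 32: □■■□□□□
■<□■□□□
■□□□■□□
□□□□■□□
□□■■□□□
□□□□□□□
gen 33: □■■□□□□
■□□■□□□
■v□□■□□
□□□□■□□
□□■■□□□
□□□□□□□
gen 34: □■■□□□□
■□□■□□□
<■□□■□□
□□□□■□□
□□■■□□□
□□□□□□□
gen 35: □■■□□□□
■□□■□□□
□■□□■□□
v□□□■□□
□□■■□□□
□□□□□□□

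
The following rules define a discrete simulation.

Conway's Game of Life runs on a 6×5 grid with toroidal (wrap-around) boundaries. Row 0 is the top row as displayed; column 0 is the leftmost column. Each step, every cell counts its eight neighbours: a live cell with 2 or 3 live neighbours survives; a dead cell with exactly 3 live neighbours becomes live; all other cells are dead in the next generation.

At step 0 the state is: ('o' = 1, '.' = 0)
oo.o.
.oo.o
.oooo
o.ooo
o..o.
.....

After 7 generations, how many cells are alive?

k=0  oo.o.
.oo.o
.oooo
o.ooo
o..o.
.....
k=1  oo.oo
.....
.....
.....
oooo.
ooo..
k=2  ...oo
o...o
.....
.oo..
o..oo
.....
k=3  o..oo
o..oo
oo...
ooooo
ooooo
o....
k=4  .o.o.
..oo.
.....
.....
.....
.....
k=5  ...o.
..oo.
.....
.....
.....
.....
k=6  ..oo.
..oo.
.....
.....
.....
.....
k=7  ..oo.
..oo.
.....
.....
.....
.....

4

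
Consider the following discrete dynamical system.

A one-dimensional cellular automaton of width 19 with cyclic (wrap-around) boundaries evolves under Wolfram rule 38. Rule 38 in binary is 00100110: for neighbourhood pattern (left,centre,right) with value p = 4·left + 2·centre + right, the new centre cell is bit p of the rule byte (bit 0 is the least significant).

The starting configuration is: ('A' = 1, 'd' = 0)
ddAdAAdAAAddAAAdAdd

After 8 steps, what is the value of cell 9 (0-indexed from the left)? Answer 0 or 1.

0

[0] ddAdAAdAAAddAAAdAdd
[1] dAAAddAddddAdddAAdd
[2] AddddAAdddAAddAdddd
[3] AdddAddddAdddAAdddA
[4] dddAAdddAAddAddddAd
[5] ddAddddAdddAAdddAAd
[6] dAAdddAAddAddddAddd
[7] AddddAdddAAdddAAddd
[8] AdddAAddAddddAddddA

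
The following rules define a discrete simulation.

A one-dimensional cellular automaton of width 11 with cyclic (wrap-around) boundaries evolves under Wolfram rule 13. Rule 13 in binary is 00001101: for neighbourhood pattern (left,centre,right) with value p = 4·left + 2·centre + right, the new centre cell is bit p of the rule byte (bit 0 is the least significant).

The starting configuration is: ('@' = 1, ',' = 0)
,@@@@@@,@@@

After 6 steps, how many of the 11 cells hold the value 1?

5

gen 0: ,@@@@@@,@@@
gen 1: ,@,,,,,,@,,
gen 2: ,@,@@@@,@,@
gen 3: ,@,@,,,,@,@
gen 4: ,@,@,@@,@,@
gen 5: ,@,@,@,,@,@
gen 6: ,@,@,@,,@,@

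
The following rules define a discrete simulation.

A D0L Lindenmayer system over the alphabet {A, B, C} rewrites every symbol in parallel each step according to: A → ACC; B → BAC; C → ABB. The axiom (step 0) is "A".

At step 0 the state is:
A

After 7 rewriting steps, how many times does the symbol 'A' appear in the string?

729

t=0: A
t=1: ACC
t=2: ACCABBABB
t=3: ACCABBABBACCBACBACACCBACBAC
t=4: ACCABBABBACCBACBACACCBACBACACCABBABBBACACCABBBACACCABBACCABBABBBACACCABBBACACCABB
t=5: ACCABBABBACCBACBACACCBACBACACCABBABBBACACCABBBACACCABBACCA…CBACBACACCABBACCABBABBACCBACBACBACACCABBACCABBABBACCBACBAC  (len 243)
t=6: ACCABBABBACCBACBACACCBACBACACCABBABBBACACCABBBACACCABBACCA…CBACACCABBABBACCBACBACACCBACBACACCABBABBBACACCABBBACACCABB  (len 729)
t=7: ACCABBABBACCBACBACACCBACBACACCABBABBBACACCABBBACACCABBACCA…CBACBACACCABBACCABBABBACCBACBACBACACCABBACCABBABBACCBACBAC  (len 2187)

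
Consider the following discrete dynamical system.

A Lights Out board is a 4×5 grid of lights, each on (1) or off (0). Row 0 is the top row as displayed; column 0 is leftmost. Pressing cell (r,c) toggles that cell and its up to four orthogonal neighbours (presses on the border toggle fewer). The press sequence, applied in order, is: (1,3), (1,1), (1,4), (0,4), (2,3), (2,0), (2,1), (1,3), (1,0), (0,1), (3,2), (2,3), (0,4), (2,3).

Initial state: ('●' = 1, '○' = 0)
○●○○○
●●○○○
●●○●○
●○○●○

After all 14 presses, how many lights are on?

9

step 0: ○●○○○
●●○○○
●●○●○
●○○●○
step 1: ○●○●○
●●●●●
●●○○○
●○○●○
step 2: ○○○●○
○○○●●
●○○○○
●○○●○
step 3: ○○○●●
○○○○○
●○○○●
●○○●○
step 4: ○○○○○
○○○○●
●○○○●
●○○●○
step 5: ○○○○○
○○○●●
●○●●○
●○○○○
step 6: ○○○○○
●○○●●
○●●●○
○○○○○
step 7: ○○○○○
●●○●●
●○○●○
○●○○○
step 8: ○○○●○
●●●○○
●○○○○
○●○○○
step 9: ●○○●○
○○●○○
○○○○○
○●○○○
step 10: ○●●●○
○●●○○
○○○○○
○●○○○
step 11: ○●●●○
○●●○○
○○●○○
○○●●○
step 12: ○●●●○
○●●●○
○○○●●
○○●○○
step 13: ○●●○●
○●●●●
○○○●●
○○●○○
step 14: ○●●○●
○●●○●
○○●○○
○○●●○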